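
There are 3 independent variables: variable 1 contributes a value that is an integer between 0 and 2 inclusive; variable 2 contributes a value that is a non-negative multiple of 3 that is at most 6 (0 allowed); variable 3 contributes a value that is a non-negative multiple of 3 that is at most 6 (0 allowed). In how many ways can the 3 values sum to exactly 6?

The generating function for the choices is (1 + y + y²)·(1 + y³ + y⁶)·(1 + y³ + y⁶); the count is [y⁶].
(1 + y + y²) has coefficients 1,1,1 for degrees 0…2.
(1 + y³ + y⁶) has coefficients 1,0,0,1,0,0,1 for degrees 0…6.
Finally multiplying by (1 + y³ + y⁶), the product of all factors after the first has coefficients 1,0,0,2,0,0,3 for degrees 0…6.
[y⁶] = 1·3 + 1·0 + 1·0 = 3.

3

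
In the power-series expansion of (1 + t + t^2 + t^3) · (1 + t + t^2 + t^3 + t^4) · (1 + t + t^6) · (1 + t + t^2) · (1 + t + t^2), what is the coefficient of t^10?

40

(1 + t + t^2 + t^3) has coefficients 1,1,1,1 for degrees 0…3.
(1 + t + t^2 + t^3 + t^4) has coefficients 1,1,1,1,1,0,0,0,0,0,0 for degrees 0…10.
Multiplying by (1 + t + t^6) gives running coefficients 1,2,2,2,2,1,1,1,1,1,1 for degrees 0…10.
Multiplying by (1 + t + t^2) gives running coefficients 1,3,5,6,6,5,4,3,3,3,3 for degrees 0…10.
Finally multiplying by (1 + t + t^2), the product of all factors after the first has coefficients 1,4,9,14,17,17,15,12,10,9,9 for degrees 0…10.
[t^10] = 1·9 + 1·9 + 1·10 + 1·12 = 40.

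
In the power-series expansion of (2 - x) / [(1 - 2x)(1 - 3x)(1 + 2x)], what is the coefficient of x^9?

58025

The denominator gives the recurrence a_n = 3a_(n−1) + 4a_(n−2) − 12a_(n−3) for n ≥ 3; the numerator fixes a_0 = 2, a_1 = 5, a_2 = 23.
Iterating: 2, 5, 23, 65, 227, 665, 2123, 6305, 19427, 58025, so a_9 = 58025.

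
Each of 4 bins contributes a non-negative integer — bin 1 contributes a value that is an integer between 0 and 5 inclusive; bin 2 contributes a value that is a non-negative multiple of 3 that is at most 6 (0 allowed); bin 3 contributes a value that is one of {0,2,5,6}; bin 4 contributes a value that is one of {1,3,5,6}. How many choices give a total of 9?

19

The generating function for the choices is (1 + x + x^2 + x^3 + x^4 + x^5)·(1 + x^3 + x^6)·(1 + x^2 + x^5 + x^6)·(x + x^3 + x^5 + x^6); the count is [x^9].
(1 + x + x^2 + x^3 + x^4 + x^5) has coefficients 1,1,1,1,1,1 for degrees 0…5.
(1 + x^3 + x^6) has coefficients 1,0,0,1,0,0,1,0,0,0 for degrees 0…9.
Multiplying by (1 + x^2 + x^5 + x^6) gives running coefficients 1,0,1,1,0,2,2,0,2,1 for degrees 0…9.
Finally multiplying by (x + x^3 + x^5 + x^6), the product of all factors after the first has coefficients 0,1,0,2,1,2,4,3,4,5 for degrees 0…9.
[x^9] = 1·5 + 1·4 + 1·3 + 1·4 + 1·2 + 1·1 = 19.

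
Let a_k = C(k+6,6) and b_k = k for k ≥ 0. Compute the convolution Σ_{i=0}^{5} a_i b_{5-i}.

The convolution is the t^5 coefficient of A(t)B(t).
Σ = 1·5 + 7·4 + 28·3 + 84·2 + 210·1 + 462·0 = 495.

495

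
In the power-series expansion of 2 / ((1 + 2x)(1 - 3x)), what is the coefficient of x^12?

Partial fractions give a closed form: a_n = (4/5)·(-2)^n + (6/5)·3^n.
At n = 12: a_12 = 641006.

641006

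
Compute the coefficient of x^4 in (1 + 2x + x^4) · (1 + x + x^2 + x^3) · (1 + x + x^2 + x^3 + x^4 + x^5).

(1 + 2x + x^4) has coefficients 1,2,0,0,1 for degrees 0…4.
(1 + x + x^2 + x^3) has coefficients 1,1,1,1,0 for degrees 0…4.
Finally multiplying by (1 + x + x^2 + x^3 + x^4 + x^5), the product of all factors after the first has coefficients 1,2,3,4,4 for degrees 0…4.
[x^4] = 1·4 + 2·4 + 1·1 = 13.

13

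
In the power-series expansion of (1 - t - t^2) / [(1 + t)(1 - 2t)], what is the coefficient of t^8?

The denominator gives the recurrence a_n = a_(n−1) + 2a_(n−2) for n ≥ 3; the numerator fixes a_0 = 1, a_1 = 0, a_2 = 1.
Iterating: 1, 0, 1, 1, 3, 5, 11, 21, 43, so a_8 = 43.

43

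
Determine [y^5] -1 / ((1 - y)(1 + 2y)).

21

Partial fractions give a closed form: a_n = (-1/3)·1^n + (-2/3)·(-2)^n.
At n = 5: a_5 = 21.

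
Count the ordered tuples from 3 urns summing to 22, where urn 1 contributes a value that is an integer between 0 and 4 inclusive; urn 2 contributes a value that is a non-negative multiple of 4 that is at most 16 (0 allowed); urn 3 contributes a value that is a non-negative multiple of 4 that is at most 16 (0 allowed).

The generating function for the choices is (1 + t + t² + t³ + t⁴)·(1 + t⁴ + t⁸ + t¹² + t¹⁶)·(1 + t⁴ + t⁸ + t¹² + t¹⁶); the count is [t²²].
(1 + t + t² + t³ + t⁴) has coefficients 1,1,1,1,1 for degrees 0…4.
(1 + t⁴ + t⁸ + t¹² + t¹⁶) has coefficients 1,0,0,0,1,0,0,0,1,0,0,0,1,0,0,0,1,0,0,0,0,0,0 for degrees 0…22.
Finally multiplying by (1 + t⁴ + t⁸ + t¹² + t¹⁶), the product of all factors after the first has coefficients 1,0,0,0,2,0,0,0,3,0,0,0,4,0,0,0,5,0,0,0,4,0,0 for degrees 0…22.
[t²²] = 1·0 + 1·0 + 1·4 + 1·0 + 1·0 = 4.

4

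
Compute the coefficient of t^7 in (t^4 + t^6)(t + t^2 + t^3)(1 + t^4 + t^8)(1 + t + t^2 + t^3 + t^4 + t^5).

(t^4 + t^6) has coefficients 0,0,0,0,1,0,1 for degrees 0…6.
(t + t^2 + t^3) has coefficients 0,1,1,1,0,0,0,0 for degrees 0…7.
Multiplying by (1 + t^4 + t^8) gives running coefficients 0,1,1,1,0,1,1,1 for degrees 0…7.
Finally multiplying by (1 + t + t^2 + t^3 + t^4 + t^5), the product of all factors after the first has coefficients 0,1,2,3,3,4,5,5 for degrees 0…7.
[t^7] = 1·3 + 1·1 = 4.

4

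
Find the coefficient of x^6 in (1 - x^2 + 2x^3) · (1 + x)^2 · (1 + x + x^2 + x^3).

(1 - x^2 + 2x^3) has coefficients 1,0,-1,2 for degrees 0…3.
(1 + x)^2 has coefficients 1,2,1,0,0,0,0 for degrees 0…6.
Finally multiplying by (1 + x + x^2 + x^3), the product of all factors after the first has coefficients 1,3,4,4,3,1,0 for degrees 0…6.
[x^6] = 1·0 − 1·3 + 2·4 = 5.

5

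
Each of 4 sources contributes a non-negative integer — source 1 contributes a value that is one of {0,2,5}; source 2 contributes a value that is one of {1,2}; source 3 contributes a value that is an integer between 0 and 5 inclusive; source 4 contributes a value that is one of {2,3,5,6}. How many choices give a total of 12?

15

The generating function for the choices is (1 + z² + z⁵)·(z + z²)·(1 + z + z² + z³ + z⁴ + z⁵)·(z² + z³ + z⁵ + z⁶); the count is [z¹²].
(1 + z² + z⁵) has coefficients 1,0,1,0,0,1 for degrees 0…5.
(z + z²) has coefficients 0,1,1,0,0,0,0,0,0,0,0,0,0 for degrees 0…12.
Multiplying by (1 + z + z² + z³ + z⁴ + z⁵) gives running coefficients 0,1,2,2,2,2,2,1,0,0,0,0,0 for degrees 0…12.
Finally multiplying by (z² + z³ + z⁵ + z⁶), the product of all factors after the first has coefficients 0,0,0,1,3,4,5,7,8,7,5,4,3 for degrees 0…12.
[z¹²] = 1·3 + 1·5 + 1·7 = 15.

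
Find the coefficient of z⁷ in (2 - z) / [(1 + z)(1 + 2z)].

The denominator gives the recurrence a_n = −3a_(n−1) − 2a_(n−2) for n ≥ 3; the numerator fixes a_0 = 2, a_1 = -7, a_2 = 17.
Iterating: 2, -7, 17, -37, 77, -157, 317, -637, so a_7 = -637.

-637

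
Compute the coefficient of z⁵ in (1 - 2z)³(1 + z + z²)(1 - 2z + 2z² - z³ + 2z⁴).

(1 - 2z)³ has coefficients 1,-6,12,-8 for degrees 0…3.
(1 + z + z²) has coefficients 1,1,1,0,0,0 for degrees 0…5.
Finally multiplying by (1 - 2z + 2z² - z³ + 2z⁴), the product of all factors after the first has coefficients 1,-1,1,-1,3,1 for degrees 0…5.
[z⁵] = 1·1 − 6·3 + 12·(-1) − 8·1 = -37.

-37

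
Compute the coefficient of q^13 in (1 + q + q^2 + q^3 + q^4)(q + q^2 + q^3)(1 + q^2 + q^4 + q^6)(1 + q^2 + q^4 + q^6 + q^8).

(1 + q + q^2 + q^3 + q^4) has coefficients 1,1,1,1,1 for degrees 0…4.
(q + q^2 + q^3) has coefficients 0,1,1,1,0,0,0,0,0,0,0,0,0,0 for degrees 0…13.
Multiplying by (1 + q^2 + q^4 + q^6) gives running coefficients 0,1,1,2,1,2,1,2,1,1,0,0,0,0 for degrees 0…13.
Finally multiplying by (1 + q^2 + q^4 + q^6 + q^8), the product of all factors after the first has coefficients 0,1,1,3,2,5,3,7,4,8,4,7,3,5 for degrees 0…13.
[q^13] = 1·5 + 1·3 + 1·7 + 1·4 + 1·8 = 27.

27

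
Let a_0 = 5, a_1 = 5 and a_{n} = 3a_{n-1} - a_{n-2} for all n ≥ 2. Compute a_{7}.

1165

The ordinary generating function has denominator 1 - 3q + q^2.
Iterating the recurrence: a_0,…,a_{7} = 5, 5, 10, 25, 65, 170, 445, 1165.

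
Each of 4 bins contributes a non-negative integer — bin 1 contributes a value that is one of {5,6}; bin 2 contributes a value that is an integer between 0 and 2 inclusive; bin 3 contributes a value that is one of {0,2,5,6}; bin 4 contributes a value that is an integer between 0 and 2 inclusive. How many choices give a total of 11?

7

The generating function for the choices is (t^5 + t^6)·(1 + t + t^2)·(1 + t^2 + t^5 + t^6)·(1 + t + t^2); the count is [t^11].
(t^5 + t^6) has coefficients 0,0,0,0,0,1,1 for degrees 0…6.
(1 + t + t^2) has coefficients 1,1,1,0,0,0,0,0,0,0,0,0 for degrees 0…11.
Multiplying by (1 + t^2 + t^5 + t^6) gives running coefficients 1,1,2,1,1,1,2,2,1,0,0,0 for degrees 0…11.
Finally multiplying by (1 + t + t^2), the product of all factors after the first has coefficients 1,2,4,4,4,3,4,5,5,3,1,0 for degrees 0…11.
[t^11] = 1·4 + 1·3 = 7.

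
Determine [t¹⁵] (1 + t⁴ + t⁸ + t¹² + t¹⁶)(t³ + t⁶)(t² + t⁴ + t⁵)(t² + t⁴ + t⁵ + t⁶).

(1 + t⁴ + t⁸ + t¹² + t¹⁶) has coefficients 1,0,0,0,1,0,0,0,1,0,0,0,1,0,0,0 for degrees 0…15.
(t³ + t⁶) has coefficients 0,0,0,1,0,0,1,0,0,0,0,0,0,0,0,0 for degrees 0…15.
Multiplying by (t² + t⁴ + t⁵) gives running coefficients 0,0,0,0,0,1,0,1,2,0,1,1,0,0,0,0 for degrees 0…15.
Finally multiplying by (t² + t⁴ + t⁵ + t⁶), the product of all factors after the first has coefficients 0,0,0,0,0,0,0,1,0,2,3,2,4,4,3,2 for degrees 0…15.
[t¹⁵] = 1·2 + 1·2 + 1·1 + 1·0 = 5.

5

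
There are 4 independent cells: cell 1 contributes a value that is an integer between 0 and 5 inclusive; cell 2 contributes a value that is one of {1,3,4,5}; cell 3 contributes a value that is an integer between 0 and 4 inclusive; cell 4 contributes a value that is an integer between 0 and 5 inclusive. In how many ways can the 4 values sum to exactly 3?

The generating function for the choices is (1 + x + x² + x³ + x⁴ + x⁵)·(x + x³ + x⁴ + x⁵)·(1 + x + x² + x³ + x⁴)·(1 + x + x² + x³ + x⁴ + x⁵); the count is [x³].
(1 + x + x² + x³ + x⁴ + x⁵) has coefficients 1,1,1,1 for degrees 0…3.
(x + x³ + x⁴ + x⁵) has coefficients 0,1,0,1 for degrees 0…3.
Multiplying by (1 + x + x² + x³ + x⁴) gives running coefficients 0,1,1,2 for degrees 0…3.
Finally multiplying by (1 + x + x² + x³ + x⁴ + x⁵), the product of all factors after the first has coefficients 0,1,2,4 for degrees 0…3.
[x³] = 1·4 + 1·2 + 1·1 + 1·0 = 7.

7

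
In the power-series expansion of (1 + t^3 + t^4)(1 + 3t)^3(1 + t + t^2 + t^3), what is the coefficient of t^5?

101

(1 + t^3 + t^4) has coefficients 1,0,0,1,1 for degrees 0…4.
(1 + 3t)^3 has coefficients 1,9,27,27,0,0 for degrees 0…5.
Finally multiplying by (1 + t + t^2 + t^3), the product of all factors after the first has coefficients 1,10,37,64,63,54 for degrees 0…5.
[t^5] = 1·54 + 1·37 + 1·10 = 101.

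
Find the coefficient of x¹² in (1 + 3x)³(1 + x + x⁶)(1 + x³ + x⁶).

(1 + 3x)³ has coefficients 1,9,27,27 for degrees 0…3.
(1 + x + x⁶) has coefficients 1,1,0,0,0,0,1,0,0,0,0,0,0 for degrees 0…12.
Finally multiplying by (1 + x³ + x⁶), the product of all factors after the first has coefficients 1,1,0,1,1,0,2,1,0,1,0,0,1 for degrees 0…12.
[x¹²] = 1·1 + 9·0 + 27·0 + 27·1 = 28.

28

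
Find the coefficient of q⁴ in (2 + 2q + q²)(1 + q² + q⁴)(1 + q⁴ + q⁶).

5

(2 + 2q + q²) has coefficients 2,2,1 for degrees 0…2.
(1 + q² + q⁴) has coefficients 1,0,1,0,1 for degrees 0…4.
Finally multiplying by (1 + q⁴ + q⁶), the product of all factors after the first has coefficients 1,0,1,0,2 for degrees 0…4.
[q⁴] = 2·2 + 2·0 + 1·1 = 5.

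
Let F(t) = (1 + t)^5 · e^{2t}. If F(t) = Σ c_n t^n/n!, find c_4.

1256

The EGF product rule gives c_4 = Σ_{k_1+k_2=4} C(4; k_1,k_2) · ∏ g_i(k_i), where (1+t)^5 gives the falling factorial (5)_k; e^{2t} gives (2)^k.
g_1(k) for k = 0…4: 1, 5, 20, 60, 120.
g_2(k) for k = 0…4: 1, 2, 4, 8, 16.
c_4 = Σ_k C(4,k)·g_1(k)·g_2(4−k) = 1·1·16 + 4·5·8 + 6·20·4 + 4·60·2 + 1·120·1 = 16 + 160 + 480 + 480 + 120 = 1256.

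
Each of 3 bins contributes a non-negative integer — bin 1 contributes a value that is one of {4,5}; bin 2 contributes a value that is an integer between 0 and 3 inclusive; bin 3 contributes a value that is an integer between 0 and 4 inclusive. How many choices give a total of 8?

The generating function for the choices is (y^4 + y^5)·(1 + y + y^2 + y^3)·(1 + y + y^2 + y^3 + y^4); the count is [y^8].
(y^4 + y^5) has coefficients 0,0,0,0,1,1 for degrees 0…5.
(1 + y + y^2 + y^3) has coefficients 1,1,1,1,0,0,0,0,0 for degrees 0…8.
Finally multiplying by (1 + y + y^2 + y^3 + y^4), the product of all factors after the first has coefficients 1,2,3,4,4,3,2,1,0 for degrees 0…8.
[y^8] = 1·4 + 1·4 = 8.

8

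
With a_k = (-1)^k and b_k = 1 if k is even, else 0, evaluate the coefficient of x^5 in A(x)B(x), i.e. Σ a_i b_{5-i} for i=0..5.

The convolution is the x^5 coefficient of A(x)B(x).
Σ = 1·0 − 1·1 + 1·0 − 1·1 + 1·0 − 1·1 = -3.

-3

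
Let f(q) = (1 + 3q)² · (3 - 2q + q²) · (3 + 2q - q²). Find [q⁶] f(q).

-9

(1 + 3q)² has coefficients 1,6,9 for degrees 0…2.
(3 - 2q + q²) has coefficients 3,-2,1,0,0,0,0 for degrees 0…6.
Finally multiplying by (3 + 2q - q²), the product of all factors after the first has coefficients 9,0,-4,4,-1,0,0 for degrees 0…6.
[q⁶] = 1·0 + 6·0 + 9·(-1) = -9.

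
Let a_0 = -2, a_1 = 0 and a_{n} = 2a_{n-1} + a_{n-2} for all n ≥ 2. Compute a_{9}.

-816

The ordinary generating function has denominator 1 - 2t - t^2.
Iterating the recurrence: a_0,…,a_{9} = -2, 0, -2, -4, -10, -24, -58, -140, -338, -816.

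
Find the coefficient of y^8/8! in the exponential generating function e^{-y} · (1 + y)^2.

The EGF product rule gives c_8 = Σ_{k_1+k_2=8} C(8; k_1,k_2) · ∏ g_i(k_i), where e^{-y} gives (-1)^k; (1+y)^2 gives the falling factorial (2)_k.
g_1(k) for k = 0…8: 1, -1, 1, -1, 1, -1, 1, -1, 1.
g_2(k) for k = 0…8: 1, 2, 2, 0, 0, 0, 0, 0, 0.
c_8 = Σ_k C(8,k)·g_1(k)·g_2(8−k) = 28·1·2 + 8·(-1)·2 + 1·1·1 = 56 − 16 + 1 = 41.

41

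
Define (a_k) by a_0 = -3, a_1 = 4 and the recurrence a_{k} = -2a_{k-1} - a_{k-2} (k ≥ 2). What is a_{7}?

The ordinary generating function has denominator 1 + 2y + y^2.
Iterating the recurrence: a_0,…,a_{7} = -3, 4, -5, 6, -7, 8, -9, 10.

10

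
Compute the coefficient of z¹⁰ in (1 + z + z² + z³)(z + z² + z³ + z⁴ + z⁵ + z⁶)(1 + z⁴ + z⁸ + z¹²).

(1 + z + z² + z³) has coefficients 1,1,1,1 for degrees 0…3.
(z + z² + z³ + z⁴ + z⁵ + z⁶) has coefficients 0,1,1,1,1,1,1,0,0,0,0 for degrees 0…10.
Finally multiplying by (1 + z⁴ + z⁸ + z¹²), the product of all factors after the first has coefficients 0,1,1,1,1,2,2,1,1,2,2 for degrees 0…10.
[z¹⁰] = 1·2 + 1·2 + 1·1 + 1·1 = 6.

6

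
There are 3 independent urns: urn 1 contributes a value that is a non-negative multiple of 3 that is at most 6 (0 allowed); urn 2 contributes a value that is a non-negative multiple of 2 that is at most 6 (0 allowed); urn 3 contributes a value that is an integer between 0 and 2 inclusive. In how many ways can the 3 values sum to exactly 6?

The generating function for the choices is (1 + z³ + z⁶)·(1 + z² + z⁴ + z⁶)·(1 + z + z²); the count is [z⁶].
(1 + z³ + z⁶) has coefficients 1,0,0,1,0,0,1 for degrees 0…6.
(1 + z² + z⁴ + z⁶) has coefficients 1,0,1,0,1,0,1 for degrees 0…6.
Finally multiplying by (1 + z + z²), the product of all factors after the first has coefficients 1,1,2,1,2,1,2 for degrees 0…6.
[z⁶] = 1·2 + 1·1 + 1·1 = 4.

4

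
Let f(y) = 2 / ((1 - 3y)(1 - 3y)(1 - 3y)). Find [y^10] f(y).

The denominator gives the recurrence a_n = 9a_(n−1) − 27a_(n−2) + 27a_(n−3) for n ≥ 3; the numerator fixes a_0 = 2, a_1 = 18, a_2 = 108.
Iterating: 2, 18, 108, 540, 2430, 10206, 40824, 157464, 590490, 2165130, 7794468, so a_10 = 7794468.

7794468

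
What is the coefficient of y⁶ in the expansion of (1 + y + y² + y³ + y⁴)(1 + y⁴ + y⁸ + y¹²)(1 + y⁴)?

(1 + y + y² + y³ + y⁴) has coefficients 1,1,1,1,1 for degrees 0…4.
(1 + y⁴ + y⁸ + y¹²) has coefficients 1,0,0,0,1,0,0 for degrees 0…6.
Finally multiplying by (1 + y⁴), the product of all factors after the first has coefficients 1,0,0,0,2,0,0 for degrees 0…6.
[y⁶] = 1·0 + 1·0 + 1·2 + 1·0 + 1·0 = 2.

2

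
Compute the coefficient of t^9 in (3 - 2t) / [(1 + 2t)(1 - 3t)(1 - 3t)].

294130

The denominator gives the recurrence a_n = 4a_(n−1) + 3a_(n−2) − 18a_(n−3) for n ≥ 3; the numerator fixes a_0 = 3, a_1 = 10, a_2 = 49.
Iterating: 3, 10, 49, 172, 655, 2254, 7885, 26512, 89131, 294130, so a_9 = 294130.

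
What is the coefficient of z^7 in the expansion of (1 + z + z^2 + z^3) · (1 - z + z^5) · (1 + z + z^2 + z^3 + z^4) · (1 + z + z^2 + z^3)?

(1 + z + z^2 + z^3) has coefficients 1,1,1,1 for degrees 0…3.
(1 - z + z^5) has coefficients 1,-1,0,0,0,1,0,0 for degrees 0…7.
Multiplying by (1 + z + z^2 + z^3 + z^4) gives running coefficients 1,0,0,0,0,0,1,1 for degrees 0…7.
Finally multiplying by (1 + z + z^2 + z^3), the product of all factors after the first has coefficients 1,1,1,1,0,0,1,2 for degrees 0…7.
[z^7] = 1·2 + 1·1 + 1·0 + 1·0 = 3.

3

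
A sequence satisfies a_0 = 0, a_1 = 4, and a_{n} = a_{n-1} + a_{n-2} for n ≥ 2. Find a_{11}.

356

The ordinary generating function has denominator 1 - t - t^2.
Iterating the recurrence: a_0,…,a_{11} = 0, 4, 4, 8, 12, 20, 32, 52, 84, 136, 220, 356.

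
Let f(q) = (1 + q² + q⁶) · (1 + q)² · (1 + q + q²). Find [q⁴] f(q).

(1 + q² + q⁶) has coefficients 1,0,1,0,0 for degrees 0…4.
(1 + q)² has coefficients 1,2,1,0,0 for degrees 0…4.
Finally multiplying by (1 + q + q²), the product of all factors after the first has coefficients 1,3,4,3,1 for degrees 0…4.
[q⁴] = 1·1 + 1·4 = 5.

5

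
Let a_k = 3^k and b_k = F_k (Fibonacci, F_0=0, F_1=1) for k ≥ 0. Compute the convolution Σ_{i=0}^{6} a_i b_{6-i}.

428

This is [x^6] in the product of the two ordinary generating functions.
Σ = 1·8 + 3·5 + 9·3 + 27·2 + 81·1 + 243·1 + 729·0 = 428.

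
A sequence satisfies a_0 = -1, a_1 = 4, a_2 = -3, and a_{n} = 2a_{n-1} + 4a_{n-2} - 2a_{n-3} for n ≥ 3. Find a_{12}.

121328

The ordinary generating function has denominator 1 - 2t - 4t^2 + 2t^3.
Iterating the recurrence: a_0,…,a_{12} = -1, 4, -3, 12, 4, 62, 116, 472, 1284, 4224, 12640, 39608, 121328.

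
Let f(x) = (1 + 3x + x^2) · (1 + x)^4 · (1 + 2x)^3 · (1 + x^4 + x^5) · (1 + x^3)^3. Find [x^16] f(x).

(1 + 3x + x^2) has coefficients 1,3,1 for degrees 0…2.
(1 + x)^4 has coefficients 1,4,6,4,1,0,0,0,0,0,0,0,0,0,0,0,0 for degrees 0…16.
Multiplying by (1 + 2x)^3 gives running coefficients 1,10,42,96,129,102,44,8,0,0,0,0,0,0,0,0,0 for degrees 0…16.
Multiplying by (1 + x^4 + x^5) gives running coefficients 1,10,42,96,130,113,96,146,225,231,146,52,8,0,0,0,0 for degrees 0…16.
Finally multiplying by (1 + x^3)^3, the product of all factors after the first has coefficients 1,10,42,99,160,239,387,566,690,808,984,1108,1085,1006,944,813,584 for degrees 0…16.
[x^16] = 1·584 + 3·813 + 1·944 = 3967.

3967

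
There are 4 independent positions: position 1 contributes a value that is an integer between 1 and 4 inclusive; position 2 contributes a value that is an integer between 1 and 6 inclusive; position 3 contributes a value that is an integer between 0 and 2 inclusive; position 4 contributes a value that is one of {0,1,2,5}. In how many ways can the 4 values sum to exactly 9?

38

The generating function for the choices is (q + q² + q³ + q⁴)·(q + q² + q³ + q⁴ + q⁵ + q⁶)·(1 + q + q²)·(1 + q + q² + q⁵); the count is [q⁹].
(q + q² + q³ + q⁴) has coefficients 0,1,1,1,1 for degrees 0…4.
(q + q² + q³ + q⁴ + q⁵ + q⁶) has coefficients 0,1,1,1,1,1,1,0,0,0 for degrees 0…9.
Multiplying by (1 + q + q²) gives running coefficients 0,1,2,3,3,3,3,2,1,0 for degrees 0…9.
Finally multiplying by (1 + q + q² + q⁵), the product of all factors after the first has coefficients 0,1,3,6,8,9,10,10,9,6 for degrees 0…9.
[q⁹] = 1·9 + 1·10 + 1·10 + 1·9 = 38.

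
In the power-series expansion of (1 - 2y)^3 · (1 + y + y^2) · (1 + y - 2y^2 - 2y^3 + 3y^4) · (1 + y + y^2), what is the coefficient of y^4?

(1 - 2y)^3 has coefficients 1,-6,12,-8 for degrees 0…3.
(1 + y + y^2) has coefficients 1,1,1,0,0 for degrees 0…4.
Multiplying by (1 + y - 2y^2 - 2y^3 + 3y^4) gives running coefficients 1,2,0,-3,-1 for degrees 0…4.
Finally multiplying by (1 + y + y^2), the product of all factors after the first has coefficients 1,3,3,-1,-4 for degrees 0…4.
[y^4] = 1·(-4) − 6·(-1) + 12·3 − 8·3 = 14.

14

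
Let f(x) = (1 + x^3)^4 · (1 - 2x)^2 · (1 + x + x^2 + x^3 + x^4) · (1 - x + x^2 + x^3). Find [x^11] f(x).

42

(1 + x^3)^4 has coefficients 1,0,0,4,0,0,6,0,0,4,0,0 for degrees 0…11.
(1 - 2x)^2 has coefficients 1,-4,4,0,0,0,0,0,0,0,0,0 for degrees 0…11.
Multiplying by (1 + x + x^2 + x^3 + x^4) gives running coefficients 1,-3,1,1,1,0,4,0,0,0,0,0 for degrees 0…11.
Finally multiplying by (1 - x + x^2 + x^3), the product of all factors after the first has coefficients 1,-4,5,-2,-2,1,6,-3,4,4,0,0 for degrees 0…11.
[x^11] = 1·0 + 4·4 + 6·1 + 4·5 = 42.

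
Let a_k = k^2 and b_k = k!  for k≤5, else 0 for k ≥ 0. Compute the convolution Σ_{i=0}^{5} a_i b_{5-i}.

107

This is [x^5] in the product of the two ordinary generating functions.
Σ = 0·120 + 1·24 + 4·6 + 9·2 + 16·1 + 25·1 = 107.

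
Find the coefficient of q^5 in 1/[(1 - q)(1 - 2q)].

Partial fractions give a closed form: a_n = (-1)·1^n + (2)·2^n.
At n = 5: a_5 = 63.

63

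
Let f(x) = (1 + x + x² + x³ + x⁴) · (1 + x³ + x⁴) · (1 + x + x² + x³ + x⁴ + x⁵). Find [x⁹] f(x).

(1 + x + x² + x³ + x⁴) has coefficients 1,1,1,1,1 for degrees 0…4.
(1 + x³ + x⁴) has coefficients 1,0,0,1,1,0,0,0,0,0 for degrees 0…9.
Finally multiplying by (1 + x + x² + x³ + x⁴ + x⁵), the product of all factors after the first has coefficients 1,1,1,2,3,3,2,2,2,1 for degrees 0…9.
[x⁹] = 1·1 + 1·2 + 1·2 + 1·2 + 1·3 = 10.

10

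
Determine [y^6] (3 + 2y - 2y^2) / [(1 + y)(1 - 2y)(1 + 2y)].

171

Partial fractions give a closed form: a_n = (1/3)·(-1)^n + (7/6)·2^n + (3/2)·(-2)^n.
At n = 6: a_6 = 171.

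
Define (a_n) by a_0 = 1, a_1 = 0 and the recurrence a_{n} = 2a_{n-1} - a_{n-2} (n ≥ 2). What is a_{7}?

-6

The ordinary generating function has denominator 1 - 2z + z^2.
Iterating the recurrence: a_0,…,a_{7} = 1, 0, -1, -2, -3, -4, -5, -6.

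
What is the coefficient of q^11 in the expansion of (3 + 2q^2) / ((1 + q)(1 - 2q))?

4777

The denominator gives the recurrence a_n = a_(n−1) + 2a_(n−2) for n ≥ 3; the numerator fixes a_0 = 3, a_1 = 3, a_2 = 11.
Iterating: 3, 3, 11, 17, 39, 73, 151, 297, 599, 1193, 2391, 4777, so a_11 = 4777.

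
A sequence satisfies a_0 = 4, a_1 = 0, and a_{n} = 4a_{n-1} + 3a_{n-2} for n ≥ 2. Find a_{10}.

2286156

The ordinary generating function has denominator 1 - 4t - 3t^2.
Iterating the recurrence: a_0,…,a_{10} = 4, 0, 12, 48, 228, 1056, 4908, 22800, 105924, 492096, 2286156.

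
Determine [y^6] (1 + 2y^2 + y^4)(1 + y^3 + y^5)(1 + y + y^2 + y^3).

(1 + 2y^2 + y^4) has coefficients 1,0,2,0,1 for degrees 0…4.
(1 + y^3 + y^5) has coefficients 1,0,0,1,0,1,0 for degrees 0…6.
Finally multiplying by (1 + y + y^2 + y^3), the product of all factors after the first has coefficients 1,1,1,2,1,2,2 for degrees 0…6.
[y^6] = 1·2 + 2·1 + 1·1 = 5.

5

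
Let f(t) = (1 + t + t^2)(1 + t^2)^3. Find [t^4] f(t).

6

(1 + t + t^2) has coefficients 1,1,1 for degrees 0…2.
(1 + t^2)^3 has coefficients 1,0,3,0,3 for degrees 0…4.
[t^4] = 1·3 + 1·0 + 1·3 = 6.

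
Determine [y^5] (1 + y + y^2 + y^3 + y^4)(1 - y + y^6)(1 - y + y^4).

(1 + y + y^2 + y^3 + y^4) has coefficients 1,1,1,1,1 for degrees 0…4.
(1 - y + y^6) has coefficients 1,-1,0,0,0,0 for degrees 0…5.
Finally multiplying by (1 - y + y^4), the product of all factors after the first has coefficients 1,-2,1,0,1,-1 for degrees 0…5.
[y^5] = 1·(-1) + 1·1 + 1·0 + 1·1 + 1·(-2) = -1.

-1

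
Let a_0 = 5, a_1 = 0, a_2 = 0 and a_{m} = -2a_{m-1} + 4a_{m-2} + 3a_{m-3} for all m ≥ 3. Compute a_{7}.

The ordinary generating function has denominator 1 + 2q - 4q^2 - 3q^3.
Iterating the recurrence: a_0,…,a_{7} = 5, 0, 0, 15, -30, 120, -315, 1020.

1020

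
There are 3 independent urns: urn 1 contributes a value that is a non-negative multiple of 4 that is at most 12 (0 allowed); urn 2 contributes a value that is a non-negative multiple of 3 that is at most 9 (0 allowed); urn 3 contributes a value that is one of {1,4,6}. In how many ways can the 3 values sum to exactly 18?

The generating function for the choices is (1 + y^4 + y^8 + y^12)·(1 + y^3 + y^6 + y^9)·(y + y^4 + y^6); the count is [y^18].
(1 + y^4 + y^8 + y^12) has coefficients 1,0,0,0,1,0,0,0,1,0,0,0,1 for degrees 0…12.
(1 + y^3 + y^6 + y^9) has coefficients 1,0,0,1,0,0,1,0,0,1,0,0,0,0,0,0,0,0,0 for degrees 0…18.
Finally multiplying by (y + y^4 + y^6), the product of all factors after the first has coefficients 0,1,0,0,2,0,1,2,0,1,2,0,1,1,0,1,0,0,0 for degrees 0…18.
[y^18] = 1·0 + 1·0 + 1·2 + 1·1 = 3.

3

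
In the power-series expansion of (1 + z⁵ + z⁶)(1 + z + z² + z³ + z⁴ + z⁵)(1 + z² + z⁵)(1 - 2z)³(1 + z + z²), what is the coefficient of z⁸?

-8

(1 + z⁵ + z⁶) has coefficients 1,0,0,0,0,1,1 for degrees 0…6.
(1 + z + z² + z³ + z⁴ + z⁵) has coefficients 1,1,1,1,1,1,0,0,0 for degrees 0…8.
Multiplying by (1 + z² + z⁵) gives running coefficients 1,1,2,2,2,3,2,2,1 for degrees 0…8.
Multiplying by (1 - 2z)³ gives running coefficients 1,-5,8,-6,6,-1,-8,10,-11 for degrees 0…8.
Finally multiplying by (1 + z + z²), the product of all factors after the first has coefficients 1,-4,4,-3,8,-1,-3,1,-9 for degrees 0…8.
[z⁸] = 1·(-9) + 1·(-3) + 1·4 = -8.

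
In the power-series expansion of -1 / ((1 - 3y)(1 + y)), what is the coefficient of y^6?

-547

The denominator gives the recurrence a_n = 2a_(n−1) + 3a_(n−2) for n ≥ 2; the numerator fixes a_0 = -1, a_1 = -2.
Iterating: -1, -2, -7, -20, -61, -182, -547, so a_6 = -547.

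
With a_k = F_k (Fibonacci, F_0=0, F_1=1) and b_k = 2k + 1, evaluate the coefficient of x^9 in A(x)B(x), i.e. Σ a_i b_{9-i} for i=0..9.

Write out a_i and b_{9-i} for i = 0,…,9 and sum the products.
Σ = 0·19 + 1·17 + 1·15 + 2·13 + 3·11 + 5·9 + 8·7 + 13·5 + 21·3 + 34·1 = 354.

354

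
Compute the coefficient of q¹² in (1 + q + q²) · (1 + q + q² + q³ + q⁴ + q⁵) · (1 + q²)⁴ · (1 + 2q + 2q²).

(1 + q + q²) has coefficients 1,1,1 for degrees 0…2.
(1 + q + q² + q³ + q⁴ + q⁵) has coefficients 1,1,1,1,1,1,0,0,0,0,0,0,0 for degrees 0…12.
Multiplying by (1 + q²)⁴ gives running coefficients 1,1,5,5,11,11,14,14,11,11,5,5,1 for degrees 0…12.
Finally multiplying by (1 + 2q + 2q²), the product of all factors after the first has coefficients 1,3,9,17,31,43,58,64,67,61,49,37,21 for degrees 0…12.
[q¹²] = 1·21 + 1·37 + 1·49 = 107.

107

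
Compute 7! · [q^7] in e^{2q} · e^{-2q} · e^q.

1

The EGF product rule gives c_7 = Σ_{k_1+k_2+k_3=7} C(7; k_1,k_2,k_3) · ∏ g_i(k_i), where e^{2q} gives (2)^k; e^{-2q} gives (-2)^k; e^q gives (1)^k.
g_1(k) for k = 0…7: 1, 2, 4, 8, 16, 32, 64, 128.
g_2(k) for k = 0…7: 1, -2, 4, -8, 16, -32, 64, -128.
g_3(k) for k = 0…7: 1, 1, 1, 1, 1, 1, 1, 1.
First combine the last two factors: h(k) = Σ_j C(k,j)·g_2(j)·g_3(k−j) for k = 0…7: 1, -1, 1, -1, 1, -1, 1, -1.
c_7 = Σ_k C(7,k)·g_1(k)·h(7−k) = 1·1·(-1) + 7·2·1 + 21·4·(-1) + 35·8·1 + 35·16·(-1) + 21·32·1 + 7·64·(-1) + 1·128·1 = −1 + 14 − 84 + 280 − 560 + 672 − 448 + 128 = 1.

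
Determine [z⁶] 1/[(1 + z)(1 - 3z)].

The denominator gives the recurrence a_n = 2a_(n−1) + 3a_(n−2) for n ≥ 2; the numerator fixes a_0 = 1, a_1 = 2.
Iterating: 1, 2, 7, 20, 61, 182, 547, so a_6 = 547.

547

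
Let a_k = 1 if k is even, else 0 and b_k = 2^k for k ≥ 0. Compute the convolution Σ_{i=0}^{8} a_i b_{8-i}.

341

This is [x^8] in the product of the two ordinary generating functions.
Σ = 1·256 + 0·128 + 1·64 + 0·32 + 1·16 + 0·8 + 1·4 + 0·2 + 1·1 = 341.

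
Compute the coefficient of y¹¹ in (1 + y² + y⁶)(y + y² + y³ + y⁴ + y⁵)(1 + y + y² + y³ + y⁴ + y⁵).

7

(1 + y² + y⁶) has coefficients 1,0,1,0,0,0,1 for degrees 0…6.
(y + y² + y³ + y⁴ + y⁵) has coefficients 0,1,1,1,1,1,0,0,0,0,0,0 for degrees 0…11.
Finally multiplying by (1 + y + y² + y³ + y⁴ + y⁵), the product of all factors after the first has coefficients 0,1,2,3,4,5,5,4,3,2,1,0 for degrees 0…11.
[y¹¹] = 1·0 + 1·2 + 1·5 = 7.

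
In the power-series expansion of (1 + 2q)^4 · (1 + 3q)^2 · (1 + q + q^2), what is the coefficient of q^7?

528

(1 + 2q)^4 has coefficients 1,8,24,32,16 for degrees 0…4.
(1 + 3q)^2 has coefficients 1,6,9,0,0,0,0,0 for degrees 0…7.
Finally multiplying by (1 + q + q^2), the product of all factors after the first has coefficients 1,7,16,15,9,0,0,0 for degrees 0…7.
[q^7] = 1·0 + 8·0 + 24·0 + 32·9 + 16·15 = 528.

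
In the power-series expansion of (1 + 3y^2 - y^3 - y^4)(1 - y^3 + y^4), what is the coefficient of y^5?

(1 + 3y^2 - y^3 - y^4) has coefficients 1,0,3,-1,-1 for degrees 0…4.
(1 - y^3 + y^4) has coefficients 1,0,0,-1,1,0 for degrees 0…5.
[y^5] = 1·0 + 3·(-1) − 1·0 − 1·0 = -3.

-3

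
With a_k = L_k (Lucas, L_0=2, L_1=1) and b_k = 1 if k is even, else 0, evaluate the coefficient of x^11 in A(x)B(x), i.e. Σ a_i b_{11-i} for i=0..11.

320

This is [x^11] in the product of the two ordinary generating functions.
Σ = 2·0 + 1·1 + 3·0 + 4·1 + 7·0 + 11·1 + 18·0 + 29·1 + 47·0 + 76·1 + 123·0 + 199·1 = 320.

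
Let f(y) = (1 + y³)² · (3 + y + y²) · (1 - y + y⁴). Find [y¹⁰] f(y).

3

(1 + y³)² has coefficients 1,0,0,2,0,0,1 for degrees 0…6.
(3 + y + y²) has coefficients 3,1,1,0,0,0,0,0,0,0,0 for degrees 0…10.
Finally multiplying by (1 - y + y⁴), the product of all factors after the first has coefficients 3,-2,0,-1,3,1,1,0,0,0,0 for degrees 0…10.
[y¹⁰] = 1·0 + 2·0 + 1·3 = 3.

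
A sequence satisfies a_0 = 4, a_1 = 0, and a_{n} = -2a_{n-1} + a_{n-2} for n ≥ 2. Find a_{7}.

The ordinary generating function has denominator 1 + 2z - z^2.
Iterating the recurrence: a_0,…,a_{7} = 4, 0, 4, -8, 20, -48, 116, -280.

-280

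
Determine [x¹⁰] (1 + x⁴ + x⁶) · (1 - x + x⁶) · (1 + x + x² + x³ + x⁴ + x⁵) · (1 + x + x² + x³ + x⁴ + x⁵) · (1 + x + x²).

14

(1 + x⁴ + x⁶) has coefficients 1,0,0,0,1,0,1 for degrees 0…6.
(1 - x + x⁶) has coefficients 1,-1,0,0,0,0,1,0,0,0,0 for degrees 0…10.
Multiplying by (1 + x + x² + x³ + x⁴ + x⁵) gives running coefficients 1,0,0,0,0,0,0,1,1,1,1 for degrees 0…10.
Multiplying by (1 + x + x² + x³ + x⁴ + x⁵) gives running coefficients 1,1,1,1,1,1,0,1,2,3,4 for degrees 0…10.
Finally multiplying by (1 + x + x²), the product of all factors after the first has coefficients 1,2,3,3,3,3,2,2,3,6,9 for degrees 0…10.
[x¹⁰] = 1·9 + 1·2 + 1·3 = 14.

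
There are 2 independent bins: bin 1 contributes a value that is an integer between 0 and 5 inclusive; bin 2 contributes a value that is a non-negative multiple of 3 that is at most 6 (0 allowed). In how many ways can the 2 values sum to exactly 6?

The generating function for the choices is (1 + t + t^2 + t^3 + t^4 + t^5)·(1 + t^3 + t^6); the count is [t^6].
(1 + t + t^2 + t^3 + t^4 + t^5) has coefficients 1,1,1,1,1,1 for degrees 0…5.
(1 + t^3 + t^6) has coefficients 1,0,0,1,0,0,1 for degrees 0…6.
[t^6] = 1·1 + 1·0 + 1·0 + 1·1 + 1·0 + 1·0 = 2.

2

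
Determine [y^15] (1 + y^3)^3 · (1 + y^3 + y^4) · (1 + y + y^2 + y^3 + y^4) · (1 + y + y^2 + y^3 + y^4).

34

(1 + y^3)^3 has coefficients 1,0,0,3,0,0,3,0,0,1 for degrees 0…9.
(1 + y^3 + y^4) has coefficients 1,0,0,1,1,0,0,0,0,0,0,0,0,0,0,0 for degrees 0…15.
Multiplying by (1 + y + y^2 + y^3 + y^4) gives running coefficients 1,1,1,2,3,2,2,2,1,0,0,0,0,0,0,0 for degrees 0…15.
Finally multiplying by (1 + y + y^2 + y^3 + y^4), the product of all factors after the first has coefficients 1,2,3,5,8,9,10,11,10,7,5,3,1,0,0,0 for degrees 0…15.
[y^15] = 1·0 + 3·1 + 3·7 + 1·10 = 34.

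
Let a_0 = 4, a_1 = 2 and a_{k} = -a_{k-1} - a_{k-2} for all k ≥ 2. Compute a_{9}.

The ordinary generating function has denominator 1 + z + z^2.
Iterating the recurrence: a_0,…,a_{9} = 4, 2, -6, 4, 2, -6, 4, 2, -6, 4.

4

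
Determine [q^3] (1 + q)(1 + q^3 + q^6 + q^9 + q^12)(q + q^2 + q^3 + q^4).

(1 + q) has coefficients 1,1 for degrees 0…1.
(1 + q^3 + q^6 + q^9 + q^12) has coefficients 1,0,0,1 for degrees 0…3.
Finally multiplying by (q + q^2 + q^3 + q^4), the product of all factors after the first has coefficients 0,1,1,1 for degrees 0…3.
[q^3] = 1·1 + 1·1 = 2.

2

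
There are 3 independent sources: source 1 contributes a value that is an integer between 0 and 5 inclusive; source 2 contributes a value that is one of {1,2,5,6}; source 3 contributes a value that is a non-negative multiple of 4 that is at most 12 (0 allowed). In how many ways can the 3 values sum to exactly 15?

The generating function for the choices is (1 + t + t^2 + t^3 + t^4 + t^5)·(t + t^2 + t^5 + t^6)·(1 + t^4 + t^8 + t^12); the count is [t^15].
(1 + t + t^2 + t^3 + t^4 + t^5) has coefficients 1,1,1,1,1,1 for degrees 0…5.
(t + t^2 + t^5 + t^6) has coefficients 0,1,1,0,0,1,1,0,0,0,0,0,0,0,0,0 for degrees 0…15.
Finally multiplying by (1 + t^4 + t^8 + t^12), the product of all factors after the first has coefficients 0,1,1,0,0,2,2,0,0,2,2,0,0,2,2,0 for degrees 0…15.
[t^15] = 1·0 + 1·2 + 1·2 + 1·0 + 1·0 + 1·2 = 6.

6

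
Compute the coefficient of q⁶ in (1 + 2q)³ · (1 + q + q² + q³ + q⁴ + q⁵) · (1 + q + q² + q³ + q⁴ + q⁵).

(1 + 2q)³ has coefficients 1,6,12,8 for degrees 0…3.
(1 + q + q² + q³ + q⁴ + q⁵) has coefficients 1,1,1,1,1,1,0 for degrees 0…6.
Finally multiplying by (1 + q + q² + q³ + q⁴ + q⁵), the product of all factors after the first has coefficients 1,2,3,4,5,6,5 for degrees 0…6.
[q⁶] = 1·5 + 6·6 + 12·5 + 8·4 = 133.

133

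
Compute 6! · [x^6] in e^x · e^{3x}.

4096

The EGF product rule gives c_6 = Σ_{k_1+k_2=6} C(6; k_1,k_2) · ∏ g_i(k_i), where e^x gives (1)^k; e^{3x} gives (3)^k.
g_1(k) for k = 0…6: 1, 1, 1, 1, 1, 1, 1.
g_2(k) for k = 0…6: 1, 3, 9, 27, 81, 243, 729.
c_6 = Σ_k C(6,k)·g_1(k)·g_2(6−k) = 1·1·729 + 6·1·243 + 15·1·81 + 20·1·27 + 15·1·9 + 6·1·3 + 1·1·1 = 729 + 1458 + 1215 + 540 + 135 + 18 + 1 = 4096.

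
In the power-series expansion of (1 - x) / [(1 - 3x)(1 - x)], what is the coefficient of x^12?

531441

The denominator gives the recurrence a_n = 4a_(n−1) − 3a_(n−2) for n ≥ 2; the numerator fixes a_0 = 1, a_1 = 3.
Iterating: 1, 3, 9, 27, 81, 243, 729, 2187, 6561, 19683, 59049, 177147, 531441, so a_12 = 531441.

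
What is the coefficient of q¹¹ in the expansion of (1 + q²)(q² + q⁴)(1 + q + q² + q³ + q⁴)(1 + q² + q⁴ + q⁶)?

(1 + q²) has coefficients 1,0,1 for degrees 0…2.
(q² + q⁴) has coefficients 0,0,1,0,1,0,0,0,0,0,0,0 for degrees 0…11.
Multiplying by (1 + q + q² + q³ + q⁴) gives running coefficients 0,0,1,1,2,2,2,1,1,0,0,0 for degrees 0…11.
Finally multiplying by (1 + q² + q⁴ + q⁶), the product of all factors after the first has coefficients 0,0,1,1,3,3,5,4,6,4,5,3 for degrees 0…11.
[q¹¹] = 1·3 + 1·4 = 7.

7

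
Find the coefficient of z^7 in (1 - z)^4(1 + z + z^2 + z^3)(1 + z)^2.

(1 - z)^4 has coefficients 1,-4,6,-4,1 for degrees 0…4.
(1 + z + z^2 + z^3) has coefficients 1,1,1,1,0,0,0,0 for degrees 0…7.
Finally multiplying by (1 + z)^2, the product of all factors after the first has coefficients 1,3,4,4,3,1,0,0 for degrees 0…7.
[z^7] = 1·0 − 4·0 + 6·1 − 4·3 + 1·4 = -2.

-2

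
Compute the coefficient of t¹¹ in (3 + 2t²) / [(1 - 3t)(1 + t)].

The denominator gives the recurrence a_n = 2a_(n−1) + 3a_(n−2) for n ≥ 3; the numerator fixes a_0 = 3, a_1 = 6, a_2 = 23.
Iterating: 3, 6, 23, 64, 197, 586, 1763, 5284, 15857, 47566, 142703, 428104, so a_11 = 428104.

428104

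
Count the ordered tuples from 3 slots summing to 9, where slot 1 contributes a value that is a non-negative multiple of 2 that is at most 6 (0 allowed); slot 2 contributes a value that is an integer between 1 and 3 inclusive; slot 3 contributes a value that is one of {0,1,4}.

The generating function for the choices is (1 + x^2 + x^4 + x^6)·(x + x^2 + x^3)·(1 + x + x^4); the count is [x^9].
(1 + x^2 + x^4 + x^6) has coefficients 1,0,1,0,1,0,1 for degrees 0…6.
(x + x^2 + x^3) has coefficients 0,1,1,1,0,0,0,0,0,0 for degrees 0…9.
Finally multiplying by (1 + x + x^4), the product of all factors after the first has coefficients 0,1,2,2,1,1,1,1,0,0 for degrees 0…9.
[x^9] = 1·0 + 1·1 + 1·1 + 1·2 = 4.

4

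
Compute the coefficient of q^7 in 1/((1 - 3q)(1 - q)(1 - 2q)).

9330

Partial fractions give a closed form: a_n = (9/2)·3^n + (1/2)·1^n + (-4)·2^n.
At n = 7: a_7 = 9330.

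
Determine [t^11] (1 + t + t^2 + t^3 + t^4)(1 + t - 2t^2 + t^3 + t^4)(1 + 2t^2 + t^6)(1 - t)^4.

17

(1 + t + t^2 + t^3 + t^4) has coefficients 1,1,1,1,1 for degrees 0…4.
(1 + t - 2t^2 + t^3 + t^4) has coefficients 1,1,-2,1,1,0,0,0,0,0,0,0 for degrees 0…11.
Multiplying by (1 + 2t^2 + t^6) gives running coefficients 1,1,0,3,-3,2,3,1,-2,1,1,0 for degrees 0…11.
Finally multiplying by (1 - t)^4, the product of all factors after the first has coefficients 1,-3,2,5,-18,33,-35,16,1,5,-16,11 for degrees 0…11.
[t^11] = 1·11 + 1·(-16) + 1·5 + 1·1 + 1·16 = 17.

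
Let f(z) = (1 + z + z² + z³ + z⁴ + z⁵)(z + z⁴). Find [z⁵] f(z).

(1 + z + z² + z³ + z⁴ + z⁵) has coefficients 1,1,1,1,1,1 for degrees 0…5.
(z + z⁴) has coefficients 0,1,0,0,1,0 for degrees 0…5.
[z⁵] = 1·0 + 1·1 + 1·0 + 1·0 + 1·1 + 1·0 = 2.

2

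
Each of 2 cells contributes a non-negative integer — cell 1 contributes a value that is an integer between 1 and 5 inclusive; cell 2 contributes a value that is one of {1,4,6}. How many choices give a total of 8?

2

The generating function for the choices is (y + y² + y³ + y⁴ + y⁵)·(y + y⁴ + y⁶); the count is [y⁸].
(y + y² + y³ + y⁴ + y⁵) has coefficients 0,1,1,1,1,1 for degrees 0…5.
(y + y⁴ + y⁶) has coefficients 0,1,0,0,1,0,1,0,0 for degrees 0…8.
[y⁸] = 1·0 + 1·1 + 1·0 + 1·1 + 1·0 = 2.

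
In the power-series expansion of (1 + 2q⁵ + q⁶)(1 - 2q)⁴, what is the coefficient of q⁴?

16

(1 + 2q⁵ + q⁶) has coefficients 1,0,0,0,0 for degrees 0…4.
(1 - 2q)⁴ has coefficients 1,-8,24,-32,16 for degrees 0…4.
[q⁴] = 1·16 = 16.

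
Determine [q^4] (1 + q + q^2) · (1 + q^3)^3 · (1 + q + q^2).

7

(1 + q + q^2) has coefficients 1,1,1 for degrees 0…2.
(1 + q^3)^3 has coefficients 1,0,0,3,0 for degrees 0…4.
Finally multiplying by (1 + q + q^2), the product of all factors after the first has coefficients 1,1,1,3,3 for degrees 0…4.
[q^4] = 1·3 + 1·3 + 1·1 = 7.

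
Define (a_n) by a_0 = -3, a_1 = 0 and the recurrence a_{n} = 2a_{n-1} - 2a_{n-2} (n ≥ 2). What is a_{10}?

96

The ordinary generating function has denominator 1 - 2z + 2z^2.
Iterating the recurrence: a_0,…,a_{10} = -3, 0, 6, 12, 12, 0, -24, -48, -48, 0, 96.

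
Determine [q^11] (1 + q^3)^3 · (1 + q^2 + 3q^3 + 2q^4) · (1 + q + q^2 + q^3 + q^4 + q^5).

38

(1 + q^3)^3 has coefficients 1,0,0,3,0,0,3,0,0,1 for degrees 0…9.
(1 + q^2 + 3q^3 + 2q^4) has coefficients 1,0,1,3,2,0,0,0,0,0,0,0 for degrees 0…11.
Finally multiplying by (1 + q + q^2 + q^3 + q^4 + q^5), the product of all factors after the first has coefficients 1,1,2,5,7,7,6,6,5,2,0,0 for degrees 0…11.
[q^11] = 1·0 + 3·5 + 3·7 + 1·2 = 38.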